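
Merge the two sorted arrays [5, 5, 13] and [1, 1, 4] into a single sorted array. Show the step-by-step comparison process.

Merging process:

Compare 5 vs 1: take 1 from right. Merged: [1]
Compare 5 vs 1: take 1 from right. Merged: [1, 1]
Compare 5 vs 4: take 4 from right. Merged: [1, 1, 4]
Append remaining from left: [5, 5, 13]. Merged: [1, 1, 4, 5, 5, 13]

Final merged array: [1, 1, 4, 5, 5, 13]
Total comparisons: 3

The merged array is [1, 1, 4, 5, 5, 13], requiring 3 comparisons. The merge step runs in O(n) time where n is the total number of elements.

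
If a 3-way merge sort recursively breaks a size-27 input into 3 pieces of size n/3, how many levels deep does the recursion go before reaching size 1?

For divide and conquer with division factor 3:

Problem sizes at each level:
Level 0: 27
Level 1: 9
Level 2: 3
Level 3: 1

The root is level 0 and the size-1 base case is level 3 (the tree spans levels 0 through 3, i.e. 4 levels counting the root), so the depth is the number of divisions: log_3(27) = 3

The recursion tree depth is log_3(27) = 3. At each level, the problem size is divided by 3, so it takes 3 divisions to reduce to a base case of size 1. The algorithm makes 3 recursive calls at each level.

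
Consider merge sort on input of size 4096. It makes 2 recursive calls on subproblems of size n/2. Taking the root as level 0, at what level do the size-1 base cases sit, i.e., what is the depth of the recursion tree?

For divide and conquer with division factor 2:

Problem sizes at each level:
Level 0: 4096
Level 1: 2048
Level 2: 1024
Level 3: 512
Level 4: 256
Level 5: 128
Level 6: 64
Level 7: 32
Level 8: 16
Level 9: 8
Level 10: 4
Level 11: 2
Level 12: 1

The root is level 0 and the size-1 base case is level 12 (the tree spans levels 0 through 12, i.e. 13 levels counting the root), so the depth is the number of divisions: log_2(4096) = 12

The recursion tree depth is log_2(4096) = 12. At each level, the problem size is divided by 2, so it takes 12 divisions to reduce to a base case of size 1. The algorithm makes 2 recursive calls at each level.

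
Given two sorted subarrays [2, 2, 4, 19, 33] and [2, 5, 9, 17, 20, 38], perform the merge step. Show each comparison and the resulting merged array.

Merging process:

Compare 2 vs 2: take 2 from left. Merged: [2]
Compare 2 vs 2: take 2 from left. Merged: [2, 2]
Compare 4 vs 2: take 2 from right. Merged: [2, 2, 2]
Compare 4 vs 5: take 4 from left. Merged: [2, 2, 2, 4]
Compare 19 vs 5: take 5 from right. Merged: [2, 2, 2, 4, 5]
Compare 19 vs 9: take 9 from right. Merged: [2, 2, 2, 4, 5, 9]
Compare 19 vs 17: take 17 from right. Merged: [2, 2, 2, 4, 5, 9, 17]
Compare 19 vs 20: take 19 from left. Merged: [2, 2, 2, 4, 5, 9, 17, 19]
Compare 33 vs 20: take 20 from right. Merged: [2, 2, 2, 4, 5, 9, 17, 19, 20]
Compare 33 vs 38: take 33 from left. Merged: [2, 2, 2, 4, 5, 9, 17, 19, 20, 33]
Append remaining from right: [38]. Merged: [2, 2, 2, 4, 5, 9, 17, 19, 20, 33, 38]

Final merged array: [2, 2, 2, 4, 5, 9, 17, 19, 20, 33, 38]
Total comparisons: 10

The merged array is [2, 2, 2, 4, 5, 9, 17, 19, 20, 33, 38], requiring 10 comparisons. The merge step runs in O(n) time where n is the total number of elements.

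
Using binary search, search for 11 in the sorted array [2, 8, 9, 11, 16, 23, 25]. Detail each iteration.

Binary search for 11 in [2, 8, 9, 11, 16, 23, 25]:

lo=0, hi=6, mid=3, arr[mid]=11 -> Found target at index 3!

Binary search finds 11 at index 3 after 1 comparisons. The search repeatedly halves the search space by comparing with the middle element.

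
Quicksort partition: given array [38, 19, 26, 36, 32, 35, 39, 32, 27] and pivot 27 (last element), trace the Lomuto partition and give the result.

Lomuto partition with pivot = 27:

Initial array: [38, 19, 26, 36, 32, 35, 39, 32, 27]

arr[0]=38 > 27: no swap
arr[1]=19 <= 27: swap with position 0, array becomes [19, 38, 26, 36, 32, 35, 39, 32, 27]
arr[2]=26 <= 27: swap with position 1, array becomes [19, 26, 38, 36, 32, 35, 39, 32, 27]
arr[3]=36 > 27: no swap
arr[4]=32 > 27: no swap
arr[5]=35 > 27: no swap
arr[6]=39 > 27: no swap
arr[7]=32 > 27: no swap

Place pivot at position 2: [19, 26, 27, 36, 32, 35, 39, 32, 38]
Pivot position: 2

After partitioning with pivot 27, the array becomes [19, 26, 27, 36, 32, 35, 39, 32, 38]. The pivot is placed at index 2. All elements to the left of the pivot are <= 27, and all elements to the right are > 27.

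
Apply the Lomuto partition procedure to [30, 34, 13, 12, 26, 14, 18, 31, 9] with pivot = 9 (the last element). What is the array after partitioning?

Lomuto partition with pivot = 9:

Initial array: [30, 34, 13, 12, 26, 14, 18, 31, 9]

arr[0]=30 > 9: no swap
arr[1]=34 > 9: no swap
arr[2]=13 > 9: no swap
arr[3]=12 > 9: no swap
arr[4]=26 > 9: no swap
arr[5]=14 > 9: no swap
arr[6]=18 > 9: no swap
arr[7]=31 > 9: no swap

Place pivot at position 0: [9, 34, 13, 12, 26, 14, 18, 31, 30]
Pivot position: 0

After partitioning with pivot 9, the array becomes [9, 34, 13, 12, 26, 14, 18, 31, 30]. The pivot is placed at index 0. All elements to the left of the pivot are <= 9, and all elements to the right are > 9.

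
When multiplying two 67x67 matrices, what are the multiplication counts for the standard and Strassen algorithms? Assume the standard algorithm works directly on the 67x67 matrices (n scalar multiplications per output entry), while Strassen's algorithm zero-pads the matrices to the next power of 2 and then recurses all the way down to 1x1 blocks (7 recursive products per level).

Matrix multiplication for 67x67 matrices:

Strassen's algorithm requires power-of-2 dimensions. Pad 67x67 to 128x128 (next power of 2).

Standard algorithm: 67^3 = 300763 multiplications
Strassen's algorithm: 7^(log2(128)) = 7^7 = 823543 multiplications
Difference: 300763 - 823543 = -522780 (Strassen uses MORE here due to padding overhead — for small or just-over-power-of-2 n, padding can outweigh the per-level savings)

Standard: 300763 multiplications (67^3). Strassen: 823543 multiplications (7^7, after padding to 128x128). Strassen reduces 8 recursive multiplications to 7 at each level.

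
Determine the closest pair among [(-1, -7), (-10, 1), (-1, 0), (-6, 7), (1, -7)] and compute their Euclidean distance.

Computing all pairwise distances among 5 points:

d((-1, -7), (-10, 1)) = 12.0416
d((-1, -7), (-1, 0)) = 7.0
d((-1, -7), (-6, 7)) = 14.8661
d((-1, -7), (1, -7)) = 2.0 <-- minimum
d((-10, 1), (-1, 0)) = 9.0554
d((-10, 1), (-6, 7)) = 7.2111
d((-10, 1), (1, -7)) = 13.6015
d((-1, 0), (-6, 7)) = 8.6023
d((-1, 0), (1, -7)) = 7.2801
d((-6, 7), (1, -7)) = 15.6525

Closest pair: (-1, -7) and (1, -7) with distance 2.0

The closest pair is (-1, -7) and (1, -7) with Euclidean distance 2.0. For 5 points, brute-force pairwise comparison is shown above. For large n, the divide-and-conquer algorithm (sort by x, recurse on halves, check the dividing strip) achieves O(n log n).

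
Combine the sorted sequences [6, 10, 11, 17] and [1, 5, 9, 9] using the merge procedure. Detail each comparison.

Merging process:

Compare 6 vs 1: take 1 from right. Merged: [1]
Compare 6 vs 5: take 5 from right. Merged: [1, 5]
Compare 6 vs 9: take 6 from left. Merged: [1, 5, 6]
Compare 10 vs 9: take 9 from right. Merged: [1, 5, 6, 9]
Compare 10 vs 9: take 9 from right. Merged: [1, 5, 6, 9, 9]
Append remaining from left: [10, 11, 17]. Merged: [1, 5, 6, 9, 9, 10, 11, 17]

Final merged array: [1, 5, 6, 9, 9, 10, 11, 17]
Total comparisons: 5

The merged array is [1, 5, 6, 9, 9, 10, 11, 17], requiring 5 comparisons. The merge step runs in O(n) time where n is the total number of elements.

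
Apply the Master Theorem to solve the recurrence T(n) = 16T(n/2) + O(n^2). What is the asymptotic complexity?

Master Theorem for T(n) = 16T(n/2) + O(n^2):

a = 16, b = 2, c = 2
log_b(a) = log_2(16) = 4.0000

Case 1: c = 2 < log_2(16) = 4.0000
T(n) = O(n^(log_2 16)) = O(n^4)

For T(n) = 16T(n/2) + O(n^2): log_2(16) = 4.0000. This is Case 1 of the Master Theorem (c < log_b(a), work dominated by leaves), giving O(n^4).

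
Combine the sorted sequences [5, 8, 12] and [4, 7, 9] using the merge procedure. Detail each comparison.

Merging process:

Compare 5 vs 4: take 4 from right. Merged: [4]
Compare 5 vs 7: take 5 from left. Merged: [4, 5]
Compare 8 vs 7: take 7 from right. Merged: [4, 5, 7]
Compare 8 vs 9: take 8 from left. Merged: [4, 5, 7, 8]
Compare 12 vs 9: take 9 from right. Merged: [4, 5, 7, 8, 9]
Append remaining from left: [12]. Merged: [4, 5, 7, 8, 9, 12]

Final merged array: [4, 5, 7, 8, 9, 12]
Total comparisons: 5

The merged array is [4, 5, 7, 8, 9, 12], requiring 5 comparisons. The merge step runs in O(n) time where n is the total number of elements.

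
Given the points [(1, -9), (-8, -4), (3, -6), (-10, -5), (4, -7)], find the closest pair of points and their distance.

Computing all pairwise distances among 5 points:

d((1, -9), (-8, -4)) = 10.2956
d((1, -9), (3, -6)) = 3.6056
d((1, -9), (-10, -5)) = 11.7047
d((1, -9), (4, -7)) = 3.6056
d((-8, -4), (3, -6)) = 11.1803
d((-8, -4), (-10, -5)) = 2.2361
d((-8, -4), (4, -7)) = 12.3693
d((3, -6), (-10, -5)) = 13.0384
d((3, -6), (4, -7)) = 1.4142 <-- minimum
d((-10, -5), (4, -7)) = 14.1421

Closest pair: (3, -6) and (4, -7) with distance 1.4142

The closest pair is (3, -6) and (4, -7) with Euclidean distance 1.4142. For 5 points, brute-force pairwise comparison is shown above. For large n, the divide-and-conquer algorithm (sort by x, recurse on halves, check the dividing strip) achieves O(n log n).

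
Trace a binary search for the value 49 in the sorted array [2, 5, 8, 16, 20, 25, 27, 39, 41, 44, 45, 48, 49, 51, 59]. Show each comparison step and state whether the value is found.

Binary search for 49 in [2, 5, 8, 16, 20, 25, 27, 39, 41, 44, 45, 48, 49, 51, 59]:

lo=0, hi=14, mid=7, arr[mid]=39 -> 39 < 49, search right half
lo=8, hi=14, mid=11, arr[mid]=48 -> 48 < 49, search right half
lo=12, hi=14, mid=13, arr[mid]=51 -> 51 > 49, search left half
lo=12, hi=12, mid=12, arr[mid]=49 -> Found target at index 12!

Binary search finds 49 at index 12 after 4 comparisons. The search repeatedly halves the search space by comparing with the middle element.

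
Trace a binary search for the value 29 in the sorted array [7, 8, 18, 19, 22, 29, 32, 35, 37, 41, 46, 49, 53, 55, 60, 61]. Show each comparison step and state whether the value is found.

Binary search for 29 in [7, 8, 18, 19, 22, 29, 32, 35, 37, 41, 46, 49, 53, 55, 60, 61]:

lo=0, hi=15, mid=7, arr[mid]=35 -> 35 > 29, search left half
lo=0, hi=6, mid=3, arr[mid]=19 -> 19 < 29, search right half
lo=4, hi=6, mid=5, arr[mid]=29 -> Found target at index 5!

Binary search finds 29 at index 5 after 3 comparisons. The search repeatedly halves the search space by comparing with the middle element.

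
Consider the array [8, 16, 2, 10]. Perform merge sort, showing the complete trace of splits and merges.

Merge sort trace:

Split: [8, 16, 2, 10] -> [8, 16] and [2, 10]
  Split: [8, 16] -> [8] and [16]
  Merge: [8] + [16] -> [8, 16]
  Split: [2, 10] -> [2] and [10]
  Merge: [2] + [10] -> [2, 10]
Merge: [8, 16] + [2, 10] -> [2, 8, 10, 16]

Final sorted array: [2, 8, 10, 16]

The merge sort proceeds by recursively splitting the array and merging sorted halves.
After all merges, the sorted array is [2, 8, 10, 16].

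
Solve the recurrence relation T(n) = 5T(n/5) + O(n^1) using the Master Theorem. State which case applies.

Master Theorem for T(n) = 5T(n/5) + O(n^1):

a = 5, b = 5, c = 1
log_b(a) = log_5(5) = 1.0000

Case 2: c = 1 = log_5(5) = 1.0000
T(n) = O(n^1 log n) = O(n log n)

For T(n) = 5T(n/5) + O(n^1): log_5(5) = 1.0000. This is Case 2 of the Master Theorem (c = log_b(a), equal work at all levels), giving O(n log n).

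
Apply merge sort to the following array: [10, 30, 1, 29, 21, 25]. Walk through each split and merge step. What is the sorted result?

Merge sort trace:

Split: [10, 30, 1, 29, 21, 25] -> [10, 30, 1] and [29, 21, 25]
  Split: [10, 30, 1] -> [10] and [30, 1]
    Split: [30, 1] -> [30] and [1]
    Merge: [30] + [1] -> [1, 30]
  Merge: [10] + [1, 30] -> [1, 10, 30]
  Split: [29, 21, 25] -> [29] and [21, 25]
    Split: [21, 25] -> [21] and [25]
    Merge: [21] + [25] -> [21, 25]
  Merge: [29] + [21, 25] -> [21, 25, 29]
Merge: [1, 10, 30] + [21, 25, 29] -> [1, 10, 21, 25, 29, 30]

Final sorted array: [1, 10, 21, 25, 29, 30]

The merge sort proceeds by recursively splitting the array and merging sorted halves.
After all merges, the sorted array is [1, 10, 21, 25, 29, 30].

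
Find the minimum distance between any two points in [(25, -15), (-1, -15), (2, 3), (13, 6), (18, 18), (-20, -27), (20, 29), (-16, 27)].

Computing all pairwise distances among 8 points:

d((25, -15), (-1, -15)) = 26.0
d((25, -15), (2, 3)) = 29.2062
d((25, -15), (13, 6)) = 24.1868
d((25, -15), (18, 18)) = 33.7343
d((25, -15), (-20, -27)) = 46.5725
d((25, -15), (20, 29)) = 44.2832
d((25, -15), (-16, 27)) = 58.6941
d((-1, -15), (2, 3)) = 18.2483
d((-1, -15), (13, 6)) = 25.2389
d((-1, -15), (18, 18)) = 38.0789
d((-1, -15), (-20, -27)) = 22.4722
d((-1, -15), (20, 29)) = 48.7545
d((-1, -15), (-16, 27)) = 44.5982
d((2, 3), (13, 6)) = 11.4018
d((2, 3), (18, 18)) = 21.9317
d((2, 3), (-20, -27)) = 37.2022
d((2, 3), (20, 29)) = 31.6228
d((2, 3), (-16, 27)) = 30.0
d((13, 6), (18, 18)) = 13.0
d((13, 6), (-20, -27)) = 46.669
d((13, 6), (20, 29)) = 24.0416
d((13, 6), (-16, 27)) = 35.805
d((18, 18), (-20, -27)) = 58.8982
d((18, 18), (20, 29)) = 11.1803 <-- minimum
d((18, 18), (-16, 27)) = 35.171
d((-20, -27), (20, 29)) = 68.8186
d((-20, -27), (-16, 27)) = 54.1479
d((20, 29), (-16, 27)) = 36.0555

Closest pair: (18, 18) and (20, 29) with distance 11.1803

The closest pair is (18, 18) and (20, 29) with Euclidean distance 11.1803. For 8 points, brute-force pairwise comparison is shown above. For large n, the divide-and-conquer algorithm (sort by x, recurse on halves, check the dividing strip) achieves O(n log n).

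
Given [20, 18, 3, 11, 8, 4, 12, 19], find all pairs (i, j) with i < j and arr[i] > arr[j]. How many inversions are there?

Finding inversions in [20, 18, 3, 11, 8, 4, 12, 19]:

(0, 1): arr[0]=20 > arr[1]=18
(0, 2): arr[0]=20 > arr[2]=3
(0, 3): arr[0]=20 > arr[3]=11
(0, 4): arr[0]=20 > arr[4]=8
(0, 5): arr[0]=20 > arr[5]=4
(0, 6): arr[0]=20 > arr[6]=12
(0, 7): arr[0]=20 > arr[7]=19
(1, 2): arr[1]=18 > arr[2]=3
(1, 3): arr[1]=18 > arr[3]=11
(1, 4): arr[1]=18 > arr[4]=8
(1, 5): arr[1]=18 > arr[5]=4
(1, 6): arr[1]=18 > arr[6]=12
(3, 4): arr[3]=11 > arr[4]=8
(3, 5): arr[3]=11 > arr[5]=4
(4, 5): arr[4]=8 > arr[5]=4

Total inversions: 15

The array has 15 inversion(s): (0,1), (0,2), (0,3), (0,4), (0,5), (0,6), (0,7), (1,2), (1,3), (1,4), (1,5), (1,6), (3,4), (3,5), (4,5). Each pair (i,j) satisfies i < j and arr[i] > arr[j].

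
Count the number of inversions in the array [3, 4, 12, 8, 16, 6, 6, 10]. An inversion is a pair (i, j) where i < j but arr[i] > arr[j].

Finding inversions in [3, 4, 12, 8, 16, 6, 6, 10]:

(2, 3): arr[2]=12 > arr[3]=8
(2, 5): arr[2]=12 > arr[5]=6
(2, 6): arr[2]=12 > arr[6]=6
(2, 7): arr[2]=12 > arr[7]=10
(3, 5): arr[3]=8 > arr[5]=6
(3, 6): arr[3]=8 > arr[6]=6
(4, 5): arr[4]=16 > arr[5]=6
(4, 6): arr[4]=16 > arr[6]=6
(4, 7): arr[4]=16 > arr[7]=10

Total inversions: 9

The array has 9 inversion(s): (2,3), (2,5), (2,6), (2,7), (3,5), (3,6), (4,5), (4,6), (4,7). Each pair (i,j) satisfies i < j and arr[i] > arr[j].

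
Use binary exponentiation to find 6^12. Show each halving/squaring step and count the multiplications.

Computing 6^12 by squaring (build up from 6^1; each line after the first costs one multiplication):

6^1 = 6
6^2 = (6^1)^2 = 6^2 = 36
6^3 = 6 * 6^2 = 6 * 36 = 216
6^6 = (6^3)^2 = 216^2 = 46656
6^12 = (6^6)^2 = 46656^2 = 2176782336

Result: 2176782336
Multiplications needed: 4 (4 lines after 6^1)

6^12 = 2176782336. Using exponentiation by squaring, this requires 4 multiplications. The key idea: if the exponent is even, square the half-power; if odd, multiply by the base once.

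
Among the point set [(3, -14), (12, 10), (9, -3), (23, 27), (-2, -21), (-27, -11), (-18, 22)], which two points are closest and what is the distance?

Computing all pairwise distances among 7 points:

d((3, -14), (12, 10)) = 25.632
d((3, -14), (9, -3)) = 12.53
d((3, -14), (23, 27)) = 45.618
d((3, -14), (-2, -21)) = 8.6023 <-- minimum
d((3, -14), (-27, -11)) = 30.1496
d((3, -14), (-18, 22)) = 41.6773
d((12, 10), (9, -3)) = 13.3417
d((12, 10), (23, 27)) = 20.2485
d((12, 10), (-2, -21)) = 34.0147
d((12, 10), (-27, -11)) = 44.2945
d((12, 10), (-18, 22)) = 32.311
d((9, -3), (23, 27)) = 33.1059
d((9, -3), (-2, -21)) = 21.095
d((9, -3), (-27, -11)) = 36.8782
d((9, -3), (-18, 22)) = 36.7967
d((23, 27), (-2, -21)) = 54.1202
d((23, 27), (-27, -11)) = 62.8013
d((23, 27), (-18, 22)) = 41.3038
d((-2, -21), (-27, -11)) = 26.9258
d((-2, -21), (-18, 22)) = 45.8803
d((-27, -11), (-18, 22)) = 34.2053

Closest pair: (3, -14) and (-2, -21) with distance 8.6023

The closest pair is (3, -14) and (-2, -21) with Euclidean distance 8.6023. For 7 points, brute-force pairwise comparison is shown above. For large n, the divide-and-conquer algorithm (sort by x, recurse on halves, check the dividing strip) achieves O(n log n).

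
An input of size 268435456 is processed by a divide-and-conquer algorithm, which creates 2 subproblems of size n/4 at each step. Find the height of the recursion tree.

For divide and conquer with division factor 4:

Problem sizes at each level:
Level 0: 268435456
Level 1: 67108864
Level 2: 16777216
Level 3: 4194304
Level 4: 1048576
Level 5: 262144
Level 6: 65536
Level 7: 16384
Level 8: 4096
Level 9: 1024
Level 10: 256
Level 11: 64
Level 12: 16
Level 13: 4
Level 14: 1

The root is level 0 and the size-1 base case is level 14 (the tree spans levels 0 through 14, i.e. 15 levels counting the root), so the depth is the number of divisions: log_4(268435456) = 14

The recursion tree depth is log_4(268435456) = 14. At each level, the problem size is divided by 4, so it takes 14 divisions to reduce to a base case of size 1. The algorithm makes 2 recursive calls at each level.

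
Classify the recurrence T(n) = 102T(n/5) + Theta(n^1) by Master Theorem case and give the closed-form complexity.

Master Theorem for T(n) = 102T(n/5) + O(n^1):

a = 102, b = 5, c = 1
log_b(a) = log_5(102) = 2.8737

Case 1: c = 1 < log_5(102) = 2.8737
T(n) = O(n^(log_5 102))

For T(n) = 102T(n/5) + O(n^1): log_5(102) = 2.8737. This is Case 1 of the Master Theorem (c < log_b(a), work dominated by leaves), giving O(n^(log_5 102)).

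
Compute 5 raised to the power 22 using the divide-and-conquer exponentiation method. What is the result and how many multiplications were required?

Computing 5^22 by squaring (build up from 5^1; each line after the first costs one multiplication):

5^1 = 5
5^2 = (5^1)^2 = 5^2 = 25
5^4 = (5^2)^2 = 25^2 = 625
5^5 = 5 * 5^4 = 5 * 625 = 3125
5^10 = (5^5)^2 = 3125^2 = 9765625
5^11 = 5 * 5^10 = 5 * 9765625 = 48828125
5^22 = (5^11)^2 = 48828125^2 = 2384185791015625

Result: 2384185791015625
Multiplications needed: 6 (6 lines after 5^1)

5^22 = 2384185791015625. Using exponentiation by squaring, this requires 6 multiplications. The key idea: if the exponent is even, square the half-power; if odd, multiply by the base once.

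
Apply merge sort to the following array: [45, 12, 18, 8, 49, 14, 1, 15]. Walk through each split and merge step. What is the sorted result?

Merge sort trace:

Split: [45, 12, 18, 8, 49, 14, 1, 15] -> [45, 12, 18, 8] and [49, 14, 1, 15]
  Split: [45, 12, 18, 8] -> [45, 12] and [18, 8]
    Split: [45, 12] -> [45] and [12]
    Merge: [45] + [12] -> [12, 45]
    Split: [18, 8] -> [18] and [8]
    Merge: [18] + [8] -> [8, 18]
  Merge: [12, 45] + [8, 18] -> [8, 12, 18, 45]
  Split: [49, 14, 1, 15] -> [49, 14] and [1, 15]
    Split: [49, 14] -> [49] and [14]
    Merge: [49] + [14] -> [14, 49]
    Split: [1, 15] -> [1] and [15]
    Merge: [1] + [15] -> [1, 15]
  Merge: [14, 49] + [1, 15] -> [1, 14, 15, 49]
Merge: [8, 12, 18, 45] + [1, 14, 15, 49] -> [1, 8, 12, 14, 15, 18, 45, 49]

Final sorted array: [1, 8, 12, 14, 15, 18, 45, 49]

The merge sort proceeds by recursively splitting the array and merging sorted halves.
After all merges, the sorted array is [1, 8, 12, 14, 15, 18, 45, 49].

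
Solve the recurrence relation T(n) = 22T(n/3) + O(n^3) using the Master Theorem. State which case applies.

Master Theorem for T(n) = 22T(n/3) + O(n^3):

a = 22, b = 3, c = 3
log_b(a) = log_3(22) = 2.8136

Case 3: c = 3 > log_3(22) = 2.8136
T(n) = O(n^3) = O(n^3)

For T(n) = 22T(n/3) + O(n^3): log_3(22) = 2.8136. This is Case 3 of the Master Theorem (c > log_b(a), work dominated by root), giving O(n^3).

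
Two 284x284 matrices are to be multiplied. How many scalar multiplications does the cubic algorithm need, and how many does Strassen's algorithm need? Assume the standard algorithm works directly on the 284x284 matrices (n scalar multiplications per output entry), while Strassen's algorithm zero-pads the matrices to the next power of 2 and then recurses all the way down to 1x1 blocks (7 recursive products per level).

Matrix multiplication for 284x284 matrices:

Strassen's algorithm requires power-of-2 dimensions. Pad 284x284 to 512x512 (next power of 2).

Standard algorithm: 284^3 = 22906304 multiplications
Strassen's algorithm: 7^(log2(512)) = 7^9 = 40353607 multiplications
Difference: 22906304 - 40353607 = -17447303 (Strassen uses MORE here due to padding overhead — for small or just-over-power-of-2 n, padding can outweigh the per-level savings)

Standard: 22906304 multiplications (284^3). Strassen: 40353607 multiplications (7^9, after padding to 512x512). Strassen reduces 8 recursive multiplications to 7 at each level.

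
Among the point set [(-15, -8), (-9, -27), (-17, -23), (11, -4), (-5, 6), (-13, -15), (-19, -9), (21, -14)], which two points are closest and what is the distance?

Computing all pairwise distances among 8 points:

d((-15, -8), (-9, -27)) = 19.9249
d((-15, -8), (-17, -23)) = 15.1327
d((-15, -8), (11, -4)) = 26.3059
d((-15, -8), (-5, 6)) = 17.2047
d((-15, -8), (-13, -15)) = 7.2801
d((-15, -8), (-19, -9)) = 4.1231 <-- minimum
d((-15, -8), (21, -14)) = 36.4966
d((-9, -27), (-17, -23)) = 8.9443
d((-9, -27), (11, -4)) = 30.4795
d((-9, -27), (-5, 6)) = 33.2415
d((-9, -27), (-13, -15)) = 12.6491
d((-9, -27), (-19, -9)) = 20.5913
d((-9, -27), (21, -14)) = 32.6956
d((-17, -23), (11, -4)) = 33.8378
d((-17, -23), (-5, 6)) = 31.3847
d((-17, -23), (-13, -15)) = 8.9443
d((-17, -23), (-19, -9)) = 14.1421
d((-17, -23), (21, -14)) = 39.0512
d((11, -4), (-5, 6)) = 18.868
d((11, -4), (-13, -15)) = 26.4008
d((11, -4), (-19, -9)) = 30.4138
d((11, -4), (21, -14)) = 14.1421
d((-5, 6), (-13, -15)) = 22.4722
d((-5, 6), (-19, -9)) = 20.5183
d((-5, 6), (21, -14)) = 32.8024
d((-13, -15), (-19, -9)) = 8.4853
d((-13, -15), (21, -14)) = 34.0147
d((-19, -9), (21, -14)) = 40.3113

Closest pair: (-15, -8) and (-19, -9) with distance 4.1231

The closest pair is (-15, -8) and (-19, -9) with Euclidean distance 4.1231. For 8 points, brute-force pairwise comparison is shown above. For large n, the divide-and-conquer algorithm (sort by x, recurse on halves, check the dividing strip) achieves O(n log n).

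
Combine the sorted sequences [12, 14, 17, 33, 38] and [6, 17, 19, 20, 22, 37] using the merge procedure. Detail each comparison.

Merging process:

Compare 12 vs 6: take 6 from right. Merged: [6]
Compare 12 vs 17: take 12 from left. Merged: [6, 12]
Compare 14 vs 17: take 14 from left. Merged: [6, 12, 14]
Compare 17 vs 17: take 17 from left. Merged: [6, 12, 14, 17]
Compare 33 vs 17: take 17 from right. Merged: [6, 12, 14, 17, 17]
Compare 33 vs 19: take 19 from right. Merged: [6, 12, 14, 17, 17, 19]
Compare 33 vs 20: take 20 from right. Merged: [6, 12, 14, 17, 17, 19, 20]
Compare 33 vs 22: take 22 from right. Merged: [6, 12, 14, 17, 17, 19, 20, 22]
Compare 33 vs 37: take 33 from left. Merged: [6, 12, 14, 17, 17, 19, 20, 22, 33]
Compare 38 vs 37: take 37 from right. Merged: [6, 12, 14, 17, 17, 19, 20, 22, 33, 37]
Append remaining from left: [38]. Merged: [6, 12, 14, 17, 17, 19, 20, 22, 33, 37, 38]

Final merged array: [6, 12, 14, 17, 17, 19, 20, 22, 33, 37, 38]
Total comparisons: 10

The merged array is [6, 12, 14, 17, 17, 19, 20, 22, 33, 37, 38], requiring 10 comparisons. The merge step runs in O(n) time where n is the total number of elements.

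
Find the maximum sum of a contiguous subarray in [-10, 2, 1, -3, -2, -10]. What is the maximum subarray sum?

Using Kadane's algorithm on [-10, 2, 1, -3, -2, -10]:

Scanning through the array:
Position 1 (value 2): max_ending_here = 2, max_so_far = 2
Position 2 (value 1): max_ending_here = 3, max_so_far = 3
Position 3 (value -3): max_ending_here = 0, max_so_far = 3
Position 4 (value -2): max_ending_here = -2, max_so_far = 3
Position 5 (value -10): max_ending_here = -10, max_so_far = 3

Maximum subarray: [2, 1]
Maximum sum: 3

The maximum subarray is [2, 1] with sum 3. This subarray runs from index 1 to index 2.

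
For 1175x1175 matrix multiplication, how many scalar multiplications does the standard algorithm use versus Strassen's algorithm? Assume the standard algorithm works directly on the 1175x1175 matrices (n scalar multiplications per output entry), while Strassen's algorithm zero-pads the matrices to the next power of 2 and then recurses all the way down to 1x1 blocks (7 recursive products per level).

Matrix multiplication for 1175x1175 matrices:

Strassen's algorithm requires power-of-2 dimensions. Pad 1175x1175 to 2048x2048 (next power of 2).

Standard algorithm: 1175^3 = 1622234375 multiplications
Strassen's algorithm: 7^(log2(2048)) = 7^11 = 1977326743 multiplications
Difference: 1622234375 - 1977326743 = -355092368 (Strassen uses MORE here due to padding overhead — for small or just-over-power-of-2 n, padding can outweigh the per-level savings)

Standard: 1622234375 multiplications (1175^3). Strassen: 1977326743 multiplications (7^11, after padding to 2048x2048). Strassen reduces 8 recursive multiplications to 7 at each level.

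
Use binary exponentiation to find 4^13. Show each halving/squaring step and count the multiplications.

Computing 4^13 by squaring (build up from 4^1; each line after the first costs one multiplication):

4^1 = 4
4^2 = (4^1)^2 = 4^2 = 16
4^3 = 4 * 4^2 = 4 * 16 = 64
4^6 = (4^3)^2 = 64^2 = 4096
4^12 = (4^6)^2 = 4096^2 = 16777216
4^13 = 4 * 4^12 = 4 * 16777216 = 67108864

Result: 67108864
Multiplications needed: 5 (5 lines after 4^1)

4^13 = 67108864. Using exponentiation by squaring, this requires 5 multiplications. The key idea: if the exponent is even, square the half-power; if odd, multiply by the base once.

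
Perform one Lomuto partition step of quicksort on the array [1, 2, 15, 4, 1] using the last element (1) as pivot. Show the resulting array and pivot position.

Lomuto partition with pivot = 1:

Initial array: [1, 2, 15, 4, 1]

arr[0]=1 <= 1: swap with position 0, array becomes [1, 2, 15, 4, 1]
arr[1]=2 > 1: no swap
arr[2]=15 > 1: no swap
arr[3]=4 > 1: no swap

Place pivot at position 1: [1, 1, 15, 4, 2]
Pivot position: 1

After partitioning with pivot 1, the array becomes [1, 1, 15, 4, 2]. The pivot is placed at index 1. All elements to the left of the pivot are <= 1, and all elements to the right are > 1.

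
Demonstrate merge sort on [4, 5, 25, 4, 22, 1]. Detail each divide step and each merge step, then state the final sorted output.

Merge sort trace:

Split: [4, 5, 25, 4, 22, 1] -> [4, 5, 25] and [4, 22, 1]
  Split: [4, 5, 25] -> [4] and [5, 25]
    Split: [5, 25] -> [5] and [25]
    Merge: [5] + [25] -> [5, 25]
  Merge: [4] + [5, 25] -> [4, 5, 25]
  Split: [4, 22, 1] -> [4] and [22, 1]
    Split: [22, 1] -> [22] and [1]
    Merge: [22] + [1] -> [1, 22]
  Merge: [4] + [1, 22] -> [1, 4, 22]
Merge: [4, 5, 25] + [1, 4, 22] -> [1, 4, 4, 5, 22, 25]

Final sorted array: [1, 4, 4, 5, 22, 25]

The merge sort proceeds by recursively splitting the array and merging sorted halves.
After all merges, the sorted array is [1, 4, 4, 5, 22, 25].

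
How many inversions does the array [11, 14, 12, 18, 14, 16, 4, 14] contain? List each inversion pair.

Finding inversions in [11, 14, 12, 18, 14, 16, 4, 14]:

(0, 6): arr[0]=11 > arr[6]=4
(1, 2): arr[1]=14 > arr[2]=12
(1, 6): arr[1]=14 > arr[6]=4
(2, 6): arr[2]=12 > arr[6]=4
(3, 4): arr[3]=18 > arr[4]=14
(3, 5): arr[3]=18 > arr[5]=16
(3, 6): arr[3]=18 > arr[6]=4
(3, 7): arr[3]=18 > arr[7]=14
(4, 6): arr[4]=14 > arr[6]=4
(5, 6): arr[5]=16 > arr[6]=4
(5, 7): arr[5]=16 > arr[7]=14

Total inversions: 11

The array has 11 inversion(s): (0,6), (1,2), (1,6), (2,6), (3,4), (3,5), (3,6), (3,7), (4,6), (5,6), (5,7). Each pair (i,j) satisfies i < j and arr[i] > arr[j].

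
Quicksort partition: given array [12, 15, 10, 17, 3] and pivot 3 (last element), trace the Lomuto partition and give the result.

Lomuto partition with pivot = 3:

Initial array: [12, 15, 10, 17, 3]

arr[0]=12 > 3: no swap
arr[1]=15 > 3: no swap
arr[2]=10 > 3: no swap
arr[3]=17 > 3: no swap

Place pivot at position 0: [3, 15, 10, 17, 12]
Pivot position: 0

After partitioning with pivot 3, the array becomes [3, 15, 10, 17, 12]. The pivot is placed at index 0. All elements to the left of the pivot are <= 3, and all elements to the right are > 3.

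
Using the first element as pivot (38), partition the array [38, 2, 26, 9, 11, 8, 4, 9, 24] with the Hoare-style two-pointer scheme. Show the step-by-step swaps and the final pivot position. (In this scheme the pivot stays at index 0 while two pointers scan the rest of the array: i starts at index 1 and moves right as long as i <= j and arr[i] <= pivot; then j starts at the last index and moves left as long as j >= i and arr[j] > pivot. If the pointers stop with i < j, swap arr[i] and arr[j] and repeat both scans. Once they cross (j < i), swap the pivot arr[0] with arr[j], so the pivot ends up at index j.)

Hoare-style two-pointer partition with pivot = 38:

Initial array: [38, 2, 26, 9, 11, 8, 4, 9, 24]

Pointers start at i = 1, j = 8.
i ends at 9, j ends at 8: the pointers have crossed (j < i), so scanning stops.

Swap pivot arr[0] with arr[8] to place pivot at position 8: [24, 2, 26, 9, 11, 8, 4, 9, 38]
Pivot position: 8

After partitioning with pivot 38, the array becomes [24, 2, 26, 9, 11, 8, 4, 9, 38]. The pivot is placed at index 8. All elements to the left of the pivot are <= 38, and all elements to the right are > 38.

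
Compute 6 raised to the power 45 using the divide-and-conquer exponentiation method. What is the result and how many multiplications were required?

Computing 6^45 by squaring (build up from 6^1; each line after the first costs one multiplication):

6^1 = 6
6^2 = (6^1)^2 = 6^2 = 36
6^4 = (6^2)^2 = 36^2 = 1296
6^5 = 6 * 6^4 = 6 * 1296 = 7776
6^10 = (6^5)^2 = 7776^2 = 60466176
6^11 = 6 * 6^10 = 6 * 60466176 = 362797056
6^22 = (6^11)^2 = 362797056^2 = 131621703842267136
6^44 = (6^22)^2 = 131621703842267136^2 = 17324272922341479351919144385642496
6^45 = 6 * 6^44 = 6 * 17324272922341479351919144385642496 = 103945637534048876111514866313854976

Result: 103945637534048876111514866313854976
Multiplications needed: 8 (8 lines after 6^1)

6^45 = 103945637534048876111514866313854976. Using exponentiation by squaring, this requires 8 multiplications. The key idea: if the exponent is even, square the half-power; if odd, multiply by the base once.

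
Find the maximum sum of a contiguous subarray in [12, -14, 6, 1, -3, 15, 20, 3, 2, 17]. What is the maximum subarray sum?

Using Kadane's algorithm on [12, -14, 6, 1, -3, 15, 20, 3, 2, 17]:

Scanning through the array:
Position 1 (value -14): max_ending_here = -2, max_so_far = 12
Position 2 (value 6): max_ending_here = 6, max_so_far = 12
Position 3 (value 1): max_ending_here = 7, max_so_far = 12
Position 4 (value -3): max_ending_here = 4, max_so_far = 12
Position 5 (value 15): max_ending_here = 19, max_so_far = 19
Position 6 (value 20): max_ending_here = 39, max_so_far = 39
Position 7 (value 3): max_ending_here = 42, max_so_far = 42
Position 8 (value 2): max_ending_here = 44, max_so_far = 44
Position 9 (value 17): max_ending_here = 61, max_so_far = 61

Maximum subarray: [6, 1, -3, 15, 20, 3, 2, 17]
Maximum sum: 61

The maximum subarray is [6, 1, -3, 15, 20, 3, 2, 17] with sum 61. This subarray runs from index 2 to index 9.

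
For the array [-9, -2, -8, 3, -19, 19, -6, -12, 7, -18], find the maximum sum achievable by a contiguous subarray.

Using Kadane's algorithm on [-9, -2, -8, 3, -19, 19, -6, -12, 7, -18]:

Scanning through the array:
Position 1 (value -2): max_ending_here = -2, max_so_far = -2
Position 2 (value -8): max_ending_here = -8, max_so_far = -2
Position 3 (value 3): max_ending_here = 3, max_so_far = 3
Position 4 (value -19): max_ending_here = -16, max_so_far = 3
Position 5 (value 19): max_ending_here = 19, max_so_far = 19
Position 6 (value -6): max_ending_here = 13, max_so_far = 19
Position 7 (value -12): max_ending_here = 1, max_so_far = 19
Position 8 (value 7): max_ending_here = 8, max_so_far = 19
Position 9 (value -18): max_ending_here = -10, max_so_far = 19

Maximum subarray: [19]
Maximum sum: 19

The maximum subarray is [19] with sum 19. This subarray runs from index 5 to index 5.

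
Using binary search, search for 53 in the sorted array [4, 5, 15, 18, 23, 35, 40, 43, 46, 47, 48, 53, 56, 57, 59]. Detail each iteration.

Binary search for 53 in [4, 5, 15, 18, 23, 35, 40, 43, 46, 47, 48, 53, 56, 57, 59]:

lo=0, hi=14, mid=7, arr[mid]=43 -> 43 < 53, search right half
lo=8, hi=14, mid=11, arr[mid]=53 -> Found target at index 11!

Binary search finds 53 at index 11 after 2 comparisons. The search repeatedly halves the search space by comparing with the middle element.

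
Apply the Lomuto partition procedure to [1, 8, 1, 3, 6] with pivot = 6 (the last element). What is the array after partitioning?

Lomuto partition with pivot = 6:

Initial array: [1, 8, 1, 3, 6]

arr[0]=1 <= 6: swap with position 0, array becomes [1, 8, 1, 3, 6]
arr[1]=8 > 6: no swap
arr[2]=1 <= 6: swap with position 1, array becomes [1, 1, 8, 3, 6]
arr[3]=3 <= 6: swap with position 2, array becomes [1, 1, 3, 8, 6]

Place pivot at position 3: [1, 1, 3, 6, 8]
Pivot position: 3

After partitioning with pivot 6, the array becomes [1, 1, 3, 6, 8]. The pivot is placed at index 3. All elements to the left of the pivot are <= 6, and all elements to the right are > 6.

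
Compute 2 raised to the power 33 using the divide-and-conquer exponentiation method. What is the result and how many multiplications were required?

Computing 2^33 by squaring (build up from 2^1; each line after the first costs one multiplication):

2^1 = 2
2^2 = (2^1)^2 = 2^2 = 4
2^4 = (2^2)^2 = 4^2 = 16
2^8 = (2^4)^2 = 16^2 = 256
2^16 = (2^8)^2 = 256^2 = 65536
2^32 = (2^16)^2 = 65536^2 = 4294967296
2^33 = 2 * 2^32 = 2 * 4294967296 = 8589934592

Result: 8589934592
Multiplications needed: 6 (6 lines after 2^1)

2^33 = 8589934592. Using exponentiation by squaring, this requires 6 multiplications. The key idea: if the exponent is even, square the half-power; if odd, multiply by the base once.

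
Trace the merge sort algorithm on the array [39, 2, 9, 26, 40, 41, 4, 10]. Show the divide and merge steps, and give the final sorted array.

Merge sort trace:

Split: [39, 2, 9, 26, 40, 41, 4, 10] -> [39, 2, 9, 26] and [40, 41, 4, 10]
  Split: [39, 2, 9, 26] -> [39, 2] and [9, 26]
    Split: [39, 2] -> [39] and [2]
    Merge: [39] + [2] -> [2, 39]
    Split: [9, 26] -> [9] and [26]
    Merge: [9] + [26] -> [9, 26]
  Merge: [2, 39] + [9, 26] -> [2, 9, 26, 39]
  Split: [40, 41, 4, 10] -> [40, 41] and [4, 10]
    Split: [40, 41] -> [40] and [41]
    Merge: [40] + [41] -> [40, 41]
    Split: [4, 10] -> [4] and [10]
    Merge: [4] + [10] -> [4, 10]
  Merge: [40, 41] + [4, 10] -> [4, 10, 40, 41]
Merge: [2, 9, 26, 39] + [4, 10, 40, 41] -> [2, 4, 9, 10, 26, 39, 40, 41]

Final sorted array: [2, 4, 9, 10, 26, 39, 40, 41]

The merge sort proceeds by recursively splitting the array and merging sorted halves.
After all merges, the sorted array is [2, 4, 9, 10, 26, 39, 40, 41].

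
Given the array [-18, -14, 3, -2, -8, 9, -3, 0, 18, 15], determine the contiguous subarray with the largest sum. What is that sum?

Using Kadane's algorithm on [-18, -14, 3, -2, -8, 9, -3, 0, 18, 15]:

Scanning through the array:
Position 1 (value -14): max_ending_here = -14, max_so_far = -14
Position 2 (value 3): max_ending_here = 3, max_so_far = 3
Position 3 (value -2): max_ending_here = 1, max_so_far = 3
Position 4 (value -8): max_ending_here = -7, max_so_far = 3
Position 5 (value 9): max_ending_here = 9, max_so_far = 9
Position 6 (value -3): max_ending_here = 6, max_so_far = 9
Position 7 (value 0): max_ending_here = 6, max_so_far = 9
Position 8 (value 18): max_ending_here = 24, max_so_far = 24
Position 9 (value 15): max_ending_here = 39, max_so_far = 39

Maximum subarray: [9, -3, 0, 18, 15]
Maximum sum: 39

The maximum subarray is [9, -3, 0, 18, 15] with sum 39. This subarray runs from index 5 to index 9.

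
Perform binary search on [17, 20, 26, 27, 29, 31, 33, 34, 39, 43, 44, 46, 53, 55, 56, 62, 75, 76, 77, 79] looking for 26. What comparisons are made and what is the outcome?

Binary search for 26 in [17, 20, 26, 27, 29, 31, 33, 34, 39, 43, 44, 46, 53, 55, 56, 62, 75, 76, 77, 79]:

lo=0, hi=19, mid=9, arr[mid]=43 -> 43 > 26, search left half
lo=0, hi=8, mid=4, arr[mid]=29 -> 29 > 26, search left half
lo=0, hi=3, mid=1, arr[mid]=20 -> 20 < 26, search right half
lo=2, hi=3, mid=2, arr[mid]=26 -> Found target at index 2!

Binary search finds 26 at index 2 after 4 comparisons. The search repeatedly halves the search space by comparing with the middle element.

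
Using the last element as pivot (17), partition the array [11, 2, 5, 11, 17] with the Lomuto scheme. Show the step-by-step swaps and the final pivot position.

Lomuto partition with pivot = 17:

Initial array: [11, 2, 5, 11, 17]

arr[0]=11 <= 17: swap with position 0, array becomes [11, 2, 5, 11, 17]
arr[1]=2 <= 17: swap with position 1, array becomes [11, 2, 5, 11, 17]
arr[2]=5 <= 17: swap with position 2, array becomes [11, 2, 5, 11, 17]
arr[3]=11 <= 17: swap with position 3, array becomes [11, 2, 5, 11, 17]

Place pivot at position 4: [11, 2, 5, 11, 17]
Pivot position: 4

After partitioning with pivot 17, the array becomes [11, 2, 5, 11, 17]. The pivot is placed at index 4. All elements to the left of the pivot are <= 17, and all elements to the right are > 17.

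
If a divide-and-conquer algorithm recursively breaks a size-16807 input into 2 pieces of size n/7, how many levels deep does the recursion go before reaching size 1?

For divide and conquer with division factor 7:

Problem sizes at each level:
Level 0: 16807
Level 1: 2401
Level 2: 343
Level 3: 49
Level 4: 7
Level 5: 1

The root is level 0 and the size-1 base case is level 5 (the tree spans levels 0 through 5, i.e. 6 levels counting the root), so the depth is the number of divisions: log_7(16807) = 5

The recursion tree depth is log_7(16807) = 5. At each level, the problem size is divided by 7, so it takes 5 divisions to reduce to a base case of size 1. The algorithm makes 2 recursive calls at each level.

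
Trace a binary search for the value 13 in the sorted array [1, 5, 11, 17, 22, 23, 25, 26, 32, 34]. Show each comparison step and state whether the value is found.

Binary search for 13 in [1, 5, 11, 17, 22, 23, 25, 26, 32, 34]:

lo=0, hi=9, mid=4, arr[mid]=22 -> 22 > 13, search left half
lo=0, hi=3, mid=1, arr[mid]=5 -> 5 < 13, search right half
lo=2, hi=3, mid=2, arr[mid]=11 -> 11 < 13, search right half
lo=3, hi=3, mid=3, arr[mid]=17 -> 17 > 13, search left half
lo=3 > hi=2, target 13 not found

Binary search determines that 13 is not in the array after 4 comparisons. The search space was exhausted without finding the target.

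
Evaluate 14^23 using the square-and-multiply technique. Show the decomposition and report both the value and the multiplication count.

Computing 14^23 by squaring (build up from 14^1; each line after the first costs one multiplication):

14^1 = 14
14^2 = (14^1)^2 = 14^2 = 196
14^4 = (14^2)^2 = 196^2 = 38416
14^5 = 14 * 14^4 = 14 * 38416 = 537824
14^10 = (14^5)^2 = 537824^2 = 289254654976
14^11 = 14 * 14^10 = 14 * 289254654976 = 4049565169664
14^22 = (14^11)^2 = 4049565169664^2 = 16398978063355821105872896
14^23 = 14 * 14^22 = 14 * 16398978063355821105872896 = 229585692886981495482220544

Result: 229585692886981495482220544
Multiplications needed: 7 (7 lines after 14^1)

14^23 = 229585692886981495482220544. Using exponentiation by squaring, this requires 7 multiplications. The key idea: if the exponent is even, square the half-power; if odd, multiply by the base once.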